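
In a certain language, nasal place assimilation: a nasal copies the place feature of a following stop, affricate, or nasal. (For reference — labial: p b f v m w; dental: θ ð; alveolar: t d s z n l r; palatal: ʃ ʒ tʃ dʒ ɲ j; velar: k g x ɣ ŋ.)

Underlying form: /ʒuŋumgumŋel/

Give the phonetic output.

[ʒuŋuŋguŋŋel]

/m/ before /g/ (velar) → [ŋ]
/m/ before /ŋ/ (velar) → [ŋ]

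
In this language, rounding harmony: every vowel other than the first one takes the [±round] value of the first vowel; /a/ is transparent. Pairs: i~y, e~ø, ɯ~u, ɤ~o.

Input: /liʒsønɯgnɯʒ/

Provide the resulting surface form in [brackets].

/ø/ harmonizes with /i/ ([-round]) → [e]

[liʒsenɯgnɯʒ]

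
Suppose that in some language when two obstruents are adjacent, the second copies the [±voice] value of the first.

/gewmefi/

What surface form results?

[gewmefi]

no segment meets the rule's conditions; no change.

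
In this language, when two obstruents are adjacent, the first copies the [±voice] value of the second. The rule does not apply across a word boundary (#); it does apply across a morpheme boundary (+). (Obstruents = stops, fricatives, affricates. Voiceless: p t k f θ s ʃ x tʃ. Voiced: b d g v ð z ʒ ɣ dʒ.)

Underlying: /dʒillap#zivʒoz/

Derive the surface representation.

[dʒillap#zivʒoz]

no segment meets the rule's conditions; no change.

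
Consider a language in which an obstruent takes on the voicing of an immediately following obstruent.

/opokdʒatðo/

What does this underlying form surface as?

[opogdʒadðo]

/k/ before /dʒ/ (voiced) → [g]
/t/ before /ð/ (voiced) → [d]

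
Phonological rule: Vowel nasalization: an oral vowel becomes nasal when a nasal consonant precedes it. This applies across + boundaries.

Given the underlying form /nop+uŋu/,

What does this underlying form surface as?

/o/ after nasal /n/ → [õ]
/u/ after nasal /ŋ/ → [ũ]

[nõp+uŋũ]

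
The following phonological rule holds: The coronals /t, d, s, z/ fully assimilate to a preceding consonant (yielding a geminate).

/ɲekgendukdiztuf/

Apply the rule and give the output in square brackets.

/d/ after /n/ → [n] (total assimilation)
/d/ after /k/ → [k] (total assimilation)
/t/ after /z/ → [z] (total assimilation)

[ɲekgennukkizzuf]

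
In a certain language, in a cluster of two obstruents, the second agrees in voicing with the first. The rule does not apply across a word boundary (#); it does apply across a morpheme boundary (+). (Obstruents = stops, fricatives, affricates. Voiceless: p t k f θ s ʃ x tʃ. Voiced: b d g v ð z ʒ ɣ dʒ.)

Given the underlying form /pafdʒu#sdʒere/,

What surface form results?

/dʒ/ after /f/ (voiceless) → [tʃ]
/dʒ/ after /s/ (voiceless) → [tʃ]

[paftʃu#stʃere]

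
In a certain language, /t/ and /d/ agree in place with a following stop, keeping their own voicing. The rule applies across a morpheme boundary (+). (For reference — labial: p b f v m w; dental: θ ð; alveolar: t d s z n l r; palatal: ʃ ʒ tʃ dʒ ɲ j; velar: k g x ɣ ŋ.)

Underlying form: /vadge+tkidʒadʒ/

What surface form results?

/d/ before /g/ (velar) → [g]
/t/ before /k/ (velar) → [k]

[vagge+kkidʒadʒ]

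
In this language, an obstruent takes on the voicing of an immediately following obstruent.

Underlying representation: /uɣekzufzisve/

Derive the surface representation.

/k/ before /z/ (voiced) → [g]
/f/ before /z/ (voiced) → [v]
/s/ before /v/ (voiced) → [z]

[uɣegzuvzizve]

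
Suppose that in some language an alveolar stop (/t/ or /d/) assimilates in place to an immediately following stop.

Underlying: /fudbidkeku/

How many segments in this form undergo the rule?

/d/ before /b/ (labial) → [b]
/d/ before /k/ (velar) → [g]
2 segments change.

2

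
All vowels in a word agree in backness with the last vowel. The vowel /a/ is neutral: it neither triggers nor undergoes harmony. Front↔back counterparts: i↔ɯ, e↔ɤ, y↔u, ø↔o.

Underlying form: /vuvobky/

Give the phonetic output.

/u/ harmonizes with /y/ ([-back]) → [y]
/o/ harmonizes with /y/ ([-back]) → [ø]

[vyvøbky]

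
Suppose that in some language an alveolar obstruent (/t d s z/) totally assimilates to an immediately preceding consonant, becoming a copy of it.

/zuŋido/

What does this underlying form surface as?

no segment meets the rule's conditions; no change.

[zuŋido]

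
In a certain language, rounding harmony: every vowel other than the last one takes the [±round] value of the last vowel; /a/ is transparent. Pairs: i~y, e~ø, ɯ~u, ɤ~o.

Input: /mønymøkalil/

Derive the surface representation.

/ø/ harmonizes with /i/ ([-round]) → [e]
/y/ harmonizes with /i/ ([-round]) → [i]
/ø/ harmonizes with /i/ ([-round]) → [e]

[menimekalil]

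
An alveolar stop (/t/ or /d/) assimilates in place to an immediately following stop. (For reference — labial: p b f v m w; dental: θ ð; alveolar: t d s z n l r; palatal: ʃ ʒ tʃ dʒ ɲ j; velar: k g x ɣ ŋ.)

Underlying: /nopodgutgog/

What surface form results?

[nopoggukgog]

/d/ before /g/ (velar) → [g]
/t/ before /g/ (velar) → [k]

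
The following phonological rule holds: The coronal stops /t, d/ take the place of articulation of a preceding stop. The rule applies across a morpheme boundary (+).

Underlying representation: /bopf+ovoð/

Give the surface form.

[bopf+ovoð]

no segment meets the rule's conditions; no change.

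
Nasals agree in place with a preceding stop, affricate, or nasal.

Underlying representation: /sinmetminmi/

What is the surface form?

[sinnetninni]

/m/ after /n/ (alveolar) → [n]
/m/ after /t/ (alveolar) → [n]
/m/ after /n/ (alveolar) → [n]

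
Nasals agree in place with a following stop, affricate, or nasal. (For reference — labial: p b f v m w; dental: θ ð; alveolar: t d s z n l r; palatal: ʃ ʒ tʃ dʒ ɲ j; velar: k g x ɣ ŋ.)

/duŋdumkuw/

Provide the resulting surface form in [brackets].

/ŋ/ before /d/ (alveolar) → [n]
/m/ before /k/ (velar) → [ŋ]

[dunduŋkuw]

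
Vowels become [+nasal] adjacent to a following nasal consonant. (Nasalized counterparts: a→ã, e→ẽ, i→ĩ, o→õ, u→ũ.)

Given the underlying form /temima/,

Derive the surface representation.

/e/ before nasal /m/ → [ẽ]
/i/ before nasal /m/ → [ĩ]

[tẽmĩma]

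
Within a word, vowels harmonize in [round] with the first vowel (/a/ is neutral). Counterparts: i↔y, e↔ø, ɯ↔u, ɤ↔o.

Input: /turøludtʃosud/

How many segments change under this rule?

No segment meets the rule's conditions.

0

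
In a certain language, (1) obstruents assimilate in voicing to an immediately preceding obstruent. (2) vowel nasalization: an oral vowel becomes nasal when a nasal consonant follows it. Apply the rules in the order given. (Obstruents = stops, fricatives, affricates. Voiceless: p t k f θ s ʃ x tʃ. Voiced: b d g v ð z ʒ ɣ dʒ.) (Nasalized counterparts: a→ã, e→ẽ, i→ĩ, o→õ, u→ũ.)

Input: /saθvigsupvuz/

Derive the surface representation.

[saθfigzupfuz]

Rule 1: /v/ after /θ/ (voiceless) → [f]
Rule 1: /s/ after /g/ (voiced) → [z]
Rule 1: /v/ after /p/ (voiceless) → [f]
After rule 1: saθfigzupfuz
Rule 2: no segment meets the rule's conditions; no change.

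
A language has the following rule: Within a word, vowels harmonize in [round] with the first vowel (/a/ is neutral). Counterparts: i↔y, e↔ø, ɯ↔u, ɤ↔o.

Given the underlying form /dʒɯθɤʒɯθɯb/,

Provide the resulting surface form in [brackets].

no segment meets the rule's conditions; no change.

[dʒɯθɤʒɯθɯb]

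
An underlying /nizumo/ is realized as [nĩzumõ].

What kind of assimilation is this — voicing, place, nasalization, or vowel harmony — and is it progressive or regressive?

nasalization, progressive

/i/→[ĩ] /o/→[õ].
Each target copies a feature from the preceding segment, so the direction is progressive.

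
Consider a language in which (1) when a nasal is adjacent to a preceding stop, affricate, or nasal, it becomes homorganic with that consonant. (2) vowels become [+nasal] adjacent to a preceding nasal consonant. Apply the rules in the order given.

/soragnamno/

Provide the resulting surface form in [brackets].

[soragŋãmmõ]

Rule 1: /n/ after /g/ (velar) → [ŋ]
Rule 1: /n/ after /m/ (labial) → [m]
After rule 1: soragŋammo
Rule 2: /a/ after nasal /ŋ/ → [ã]
Rule 2: /o/ after nasal /m/ → [õ]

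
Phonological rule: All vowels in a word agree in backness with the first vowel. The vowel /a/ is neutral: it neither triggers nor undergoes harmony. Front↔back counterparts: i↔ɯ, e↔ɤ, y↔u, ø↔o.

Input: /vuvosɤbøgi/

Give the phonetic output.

[vuvosɤbogɯ]

/ø/ harmonizes with /u/ ([+back]) → [o]
/i/ harmonizes with /u/ ([+back]) → [ɯ]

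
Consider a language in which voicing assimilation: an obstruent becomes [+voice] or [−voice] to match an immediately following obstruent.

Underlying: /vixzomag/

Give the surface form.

[viɣzomag]

/x/ before /z/ (voiced) → [ɣ]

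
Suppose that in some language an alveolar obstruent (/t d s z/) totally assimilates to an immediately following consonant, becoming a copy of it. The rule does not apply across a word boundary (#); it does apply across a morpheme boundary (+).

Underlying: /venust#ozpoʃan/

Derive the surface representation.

/s/ before /t/ → [t] (total assimilation)
/z/ before /p/ → [p] (total assimilation)

[venutt#oppoʃan]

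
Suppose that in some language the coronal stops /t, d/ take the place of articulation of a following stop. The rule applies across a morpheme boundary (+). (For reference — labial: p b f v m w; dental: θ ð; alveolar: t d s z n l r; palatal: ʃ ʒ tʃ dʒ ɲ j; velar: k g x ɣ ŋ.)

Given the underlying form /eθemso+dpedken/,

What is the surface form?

[eθemso+bpegken]

/d/ before /p/ (labial) → [b]
/d/ before /k/ (velar) → [g]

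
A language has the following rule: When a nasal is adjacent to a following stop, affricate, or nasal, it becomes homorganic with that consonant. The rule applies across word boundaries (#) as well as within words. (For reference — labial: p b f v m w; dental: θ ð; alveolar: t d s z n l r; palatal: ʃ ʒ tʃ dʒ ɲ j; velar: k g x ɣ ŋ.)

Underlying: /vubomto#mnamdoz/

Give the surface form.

[vubonto#nnandoz]

/m/ before /t/ (alveolar) → [n]
/m/ before /n/ (alveolar) → [n]
/m/ before /d/ (alveolar) → [n]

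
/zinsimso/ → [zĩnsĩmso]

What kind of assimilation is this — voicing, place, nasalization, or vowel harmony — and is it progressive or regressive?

/i/→[ĩ] /i/→[ĩ].
Each target copies a feature from the following segment, so the direction is regressive.

nasalization, regressive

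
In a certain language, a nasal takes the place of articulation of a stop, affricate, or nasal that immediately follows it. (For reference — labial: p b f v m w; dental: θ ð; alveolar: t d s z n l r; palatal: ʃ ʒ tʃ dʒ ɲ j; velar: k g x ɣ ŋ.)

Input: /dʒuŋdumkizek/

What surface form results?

/ŋ/ before /d/ (alveolar) → [n]
/m/ before /k/ (velar) → [ŋ]

[dʒunduŋkizek]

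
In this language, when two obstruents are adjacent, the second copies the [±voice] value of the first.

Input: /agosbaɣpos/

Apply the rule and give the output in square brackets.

/b/ after /s/ (voiceless) → [p]
/p/ after /ɣ/ (voiced) → [b]

[agospaɣbos]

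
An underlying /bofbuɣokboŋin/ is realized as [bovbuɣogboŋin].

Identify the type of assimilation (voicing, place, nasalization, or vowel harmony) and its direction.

voicing assimilation, regressive

/f/→[v] /k/→[g].
Each target copies a feature from the following segment, so the direction is regressive.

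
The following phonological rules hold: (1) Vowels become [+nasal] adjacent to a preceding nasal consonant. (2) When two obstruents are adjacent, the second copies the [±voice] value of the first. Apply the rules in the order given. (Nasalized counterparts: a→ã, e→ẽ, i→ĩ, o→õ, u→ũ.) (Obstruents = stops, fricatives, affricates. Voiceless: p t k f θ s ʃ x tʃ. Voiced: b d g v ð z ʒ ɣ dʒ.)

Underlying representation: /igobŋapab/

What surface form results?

[igobŋãpab]

Rule 1: /a/ after nasal /ŋ/ → [ã]
After rule 1: igobŋãpab
Rule 2: no segment meets the rule's conditions; no change.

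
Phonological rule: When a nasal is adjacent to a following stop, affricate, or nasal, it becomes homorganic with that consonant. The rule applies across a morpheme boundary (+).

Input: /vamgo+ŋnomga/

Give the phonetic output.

/m/ before /g/ (velar) → [ŋ]
/ŋ/ before /n/ (alveolar) → [n]
/m/ before /g/ (velar) → [ŋ]

[vaŋgo+nnoŋga]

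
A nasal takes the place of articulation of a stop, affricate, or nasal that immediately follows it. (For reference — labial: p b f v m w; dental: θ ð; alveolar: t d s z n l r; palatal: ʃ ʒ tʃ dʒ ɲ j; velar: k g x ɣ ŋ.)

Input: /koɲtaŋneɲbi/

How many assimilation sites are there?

3

/ɲ/ before /t/ (alveolar) → [n]
/ŋ/ before /n/ (alveolar) → [n]
/ɲ/ before /b/ (labial) → [m]
3 segments change.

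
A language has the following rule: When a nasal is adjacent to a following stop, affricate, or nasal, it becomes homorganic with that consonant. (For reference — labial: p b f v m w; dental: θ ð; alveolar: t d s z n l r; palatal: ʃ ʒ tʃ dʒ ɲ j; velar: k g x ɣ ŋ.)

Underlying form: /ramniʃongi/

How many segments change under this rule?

2

/m/ before /n/ (alveolar) → [n]
/n/ before /g/ (velar) → [ŋ]
2 segments change.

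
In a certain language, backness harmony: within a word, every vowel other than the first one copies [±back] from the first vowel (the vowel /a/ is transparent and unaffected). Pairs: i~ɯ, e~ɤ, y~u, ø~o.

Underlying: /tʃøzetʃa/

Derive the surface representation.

no segment meets the rule's conditions; no change.

[tʃøzetʃa]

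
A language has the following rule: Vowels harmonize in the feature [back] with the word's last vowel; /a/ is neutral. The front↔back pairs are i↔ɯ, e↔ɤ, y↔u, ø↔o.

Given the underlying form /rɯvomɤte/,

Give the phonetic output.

/ɯ/ harmonizes with /e/ ([-back]) → [i]
/o/ harmonizes with /e/ ([-back]) → [ø]
/ɤ/ harmonizes with /e/ ([-back]) → [e]

[rivømete]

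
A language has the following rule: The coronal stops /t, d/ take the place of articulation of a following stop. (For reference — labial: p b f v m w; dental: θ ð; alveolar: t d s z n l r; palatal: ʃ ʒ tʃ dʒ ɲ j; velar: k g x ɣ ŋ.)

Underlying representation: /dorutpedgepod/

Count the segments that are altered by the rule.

/t/ before /p/ (labial) → [p]
/d/ before /g/ (velar) → [g]
2 segments change.

2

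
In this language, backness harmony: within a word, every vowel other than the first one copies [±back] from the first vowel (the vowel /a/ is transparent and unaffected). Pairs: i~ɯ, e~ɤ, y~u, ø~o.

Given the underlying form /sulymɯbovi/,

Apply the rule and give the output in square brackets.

[sulumɯbovɯ]

/y/ harmonizes with /u/ ([+back]) → [u]
/i/ harmonizes with /u/ ([+back]) → [ɯ]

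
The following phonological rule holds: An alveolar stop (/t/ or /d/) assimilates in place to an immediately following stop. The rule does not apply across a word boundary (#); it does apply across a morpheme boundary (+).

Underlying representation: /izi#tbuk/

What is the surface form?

/t/ before /b/ (labial) → [p]

[izi#pbuk]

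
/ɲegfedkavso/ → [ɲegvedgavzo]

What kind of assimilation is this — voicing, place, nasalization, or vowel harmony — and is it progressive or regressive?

voicing assimilation, progressive

/f/→[v] /k/→[g] /s/→[z].
Each target copies a feature from the preceding segment, so the direction is progressive.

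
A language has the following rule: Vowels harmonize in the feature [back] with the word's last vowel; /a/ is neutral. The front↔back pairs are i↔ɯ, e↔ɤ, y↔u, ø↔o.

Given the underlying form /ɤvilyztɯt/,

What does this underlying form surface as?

[ɤvɯluztɯt]

/i/ harmonizes with /ɯ/ ([+back]) → [ɯ]
/y/ harmonizes with /ɯ/ ([+back]) → [u]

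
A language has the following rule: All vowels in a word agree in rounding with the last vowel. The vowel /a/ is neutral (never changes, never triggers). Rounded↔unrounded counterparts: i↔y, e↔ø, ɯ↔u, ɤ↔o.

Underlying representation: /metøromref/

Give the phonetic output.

/ø/ harmonizes with /e/ ([-round]) → [e]
/o/ harmonizes with /e/ ([-round]) → [ɤ]

[meterɤmref]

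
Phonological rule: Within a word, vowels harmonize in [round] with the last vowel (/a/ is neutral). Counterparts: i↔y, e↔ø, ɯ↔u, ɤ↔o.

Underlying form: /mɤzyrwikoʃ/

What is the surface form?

[mozyrwykoʃ]

/ɤ/ harmonizes with /o/ ([+round]) → [o]
/i/ harmonizes with /o/ ([+round]) → [y]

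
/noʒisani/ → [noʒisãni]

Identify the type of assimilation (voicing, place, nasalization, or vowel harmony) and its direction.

/a/→[ã].
Each target copies a feature from the following segment, so the direction is regressive.

nasalization, regressive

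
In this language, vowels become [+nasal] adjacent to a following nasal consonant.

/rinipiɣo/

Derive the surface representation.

[rĩnipiɣo]

/i/ before nasal /n/ → [ĩ]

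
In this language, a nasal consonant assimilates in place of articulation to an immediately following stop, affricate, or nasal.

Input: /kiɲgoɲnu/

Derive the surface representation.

/ɲ/ before /g/ (velar) → [ŋ]
/ɲ/ before /n/ (alveolar) → [n]

[kiŋgonnu]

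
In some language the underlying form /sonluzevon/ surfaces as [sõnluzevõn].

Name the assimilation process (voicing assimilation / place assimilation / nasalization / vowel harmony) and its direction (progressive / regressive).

nasalization, regressive

/o/→[õ] /o/→[õ].
Each target copies a feature from the following segment, so the direction is regressive.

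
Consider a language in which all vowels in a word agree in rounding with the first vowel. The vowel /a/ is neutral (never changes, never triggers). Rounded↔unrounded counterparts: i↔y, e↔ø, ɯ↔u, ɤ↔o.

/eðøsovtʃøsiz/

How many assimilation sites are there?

3

/ø/ harmonizes with /e/ ([-round]) → [e]
/o/ harmonizes with /e/ ([-round]) → [ɤ]
/ø/ harmonizes with /e/ ([-round]) → [e]
3 segments change.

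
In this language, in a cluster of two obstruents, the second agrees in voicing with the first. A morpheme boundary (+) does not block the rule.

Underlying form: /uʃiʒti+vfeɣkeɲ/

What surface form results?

/t/ after /ʒ/ (voiced) → [d]
/f/ after /v/ (voiced) → [v]
/k/ after /ɣ/ (voiced) → [g]

[uʃiʒdi+vveɣgeɲ]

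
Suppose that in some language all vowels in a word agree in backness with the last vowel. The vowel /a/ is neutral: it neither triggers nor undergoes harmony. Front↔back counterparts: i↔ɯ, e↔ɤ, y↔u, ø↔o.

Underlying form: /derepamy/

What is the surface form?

no segment meets the rule's conditions; no change.

[derepamy]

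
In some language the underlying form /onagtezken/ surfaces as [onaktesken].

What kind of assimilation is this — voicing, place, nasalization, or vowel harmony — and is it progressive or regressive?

/g/→[k] /z/→[s].
Each target copies a feature from the following segment, so the direction is regressive.

voicing assimilation, regressive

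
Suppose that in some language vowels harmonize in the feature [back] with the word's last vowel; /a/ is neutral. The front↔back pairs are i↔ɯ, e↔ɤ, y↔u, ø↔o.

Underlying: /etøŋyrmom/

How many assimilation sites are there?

/e/ harmonizes with /o/ ([+back]) → [ɤ]
/ø/ harmonizes with /o/ ([+back]) → [o]
/y/ harmonizes with /o/ ([+back]) → [u]
3 segments change.

3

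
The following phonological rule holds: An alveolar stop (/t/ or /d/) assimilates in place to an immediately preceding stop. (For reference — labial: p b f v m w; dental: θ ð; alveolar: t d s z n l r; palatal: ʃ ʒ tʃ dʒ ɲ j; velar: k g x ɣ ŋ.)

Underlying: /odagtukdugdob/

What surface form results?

/t/ after /g/ (velar) → [k]
/d/ after /k/ (velar) → [g]
/d/ after /g/ (velar) → [g]

[odagkukguggob]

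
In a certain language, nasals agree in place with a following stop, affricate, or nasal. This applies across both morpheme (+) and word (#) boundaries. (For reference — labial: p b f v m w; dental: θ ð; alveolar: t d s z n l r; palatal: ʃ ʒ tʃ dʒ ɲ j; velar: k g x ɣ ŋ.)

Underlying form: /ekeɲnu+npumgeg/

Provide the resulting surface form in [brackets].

/ɲ/ before /n/ (alveolar) → [n]
/n/ before /p/ (labial) → [m]
/m/ before /g/ (velar) → [ŋ]

[ekennu+mpuŋgeg]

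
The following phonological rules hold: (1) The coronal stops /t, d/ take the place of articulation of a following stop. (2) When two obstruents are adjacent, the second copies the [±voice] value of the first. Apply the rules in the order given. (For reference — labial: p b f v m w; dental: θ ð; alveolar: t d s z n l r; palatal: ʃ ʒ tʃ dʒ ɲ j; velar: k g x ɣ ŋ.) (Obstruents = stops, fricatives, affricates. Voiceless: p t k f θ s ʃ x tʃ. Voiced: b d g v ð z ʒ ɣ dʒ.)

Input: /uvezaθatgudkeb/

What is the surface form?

[uvezaθakkuggeb]

Rule 1: /t/ before /g/ (velar) → [k]
Rule 1: /d/ before /k/ (velar) → [g]
After rule 1: uvezaθakgugkeb
Rule 2: /g/ after /k/ (voiceless) → [k]
Rule 2: /k/ after /g/ (voiced) → [g]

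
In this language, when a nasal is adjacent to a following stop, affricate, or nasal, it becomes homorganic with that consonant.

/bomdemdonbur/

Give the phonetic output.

/m/ before /d/ (alveolar) → [n]
/m/ before /d/ (alveolar) → [n]
/n/ before /b/ (labial) → [m]

[bondendombur]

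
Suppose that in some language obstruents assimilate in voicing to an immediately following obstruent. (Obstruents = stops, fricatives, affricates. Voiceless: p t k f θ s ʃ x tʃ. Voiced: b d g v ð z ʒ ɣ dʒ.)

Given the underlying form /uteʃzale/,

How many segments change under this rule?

/ʃ/ before /z/ (voiced) → [ʒ]
1 segment changes.

1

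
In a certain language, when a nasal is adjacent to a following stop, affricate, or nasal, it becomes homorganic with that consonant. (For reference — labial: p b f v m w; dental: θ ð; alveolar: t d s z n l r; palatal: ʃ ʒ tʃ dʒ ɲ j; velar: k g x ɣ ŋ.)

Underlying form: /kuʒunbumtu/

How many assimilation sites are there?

2

/n/ before /b/ (labial) → [m]
/m/ before /t/ (alveolar) → [n]
2 segments change.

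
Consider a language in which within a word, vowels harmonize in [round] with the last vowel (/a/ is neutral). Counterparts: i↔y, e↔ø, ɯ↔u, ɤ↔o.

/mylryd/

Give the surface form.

[mylryd]

no segment meets the rule's conditions; no change.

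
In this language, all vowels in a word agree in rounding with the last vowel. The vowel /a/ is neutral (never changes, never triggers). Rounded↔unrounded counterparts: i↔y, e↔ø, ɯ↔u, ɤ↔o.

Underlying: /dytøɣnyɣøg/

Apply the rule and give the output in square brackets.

no segment meets the rule's conditions; no change.

[dytøɣnyɣøg]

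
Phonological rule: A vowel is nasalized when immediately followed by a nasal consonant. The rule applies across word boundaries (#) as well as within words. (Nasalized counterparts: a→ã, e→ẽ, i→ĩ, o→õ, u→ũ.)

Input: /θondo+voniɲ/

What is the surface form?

/o/ before nasal /n/ → [õ]
/o/ before nasal /n/ → [õ]
/i/ before nasal /ɲ/ → [ĩ]

[θõndo+võnĩɲ]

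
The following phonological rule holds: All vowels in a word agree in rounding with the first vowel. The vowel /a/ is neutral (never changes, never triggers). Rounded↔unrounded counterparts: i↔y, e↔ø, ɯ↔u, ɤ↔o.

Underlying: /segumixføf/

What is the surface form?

/u/ harmonizes with /e/ ([-round]) → [ɯ]
/ø/ harmonizes with /e/ ([-round]) → [e]

[segɯmixfef]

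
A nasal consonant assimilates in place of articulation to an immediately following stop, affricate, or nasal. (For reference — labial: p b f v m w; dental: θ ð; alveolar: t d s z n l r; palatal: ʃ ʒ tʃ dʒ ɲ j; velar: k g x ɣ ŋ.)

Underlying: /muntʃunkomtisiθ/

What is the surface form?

/n/ before /tʃ/ (palatal) → [ɲ]
/n/ before /k/ (velar) → [ŋ]
/m/ before /t/ (alveolar) → [n]

[muɲtʃuŋkontisiθ]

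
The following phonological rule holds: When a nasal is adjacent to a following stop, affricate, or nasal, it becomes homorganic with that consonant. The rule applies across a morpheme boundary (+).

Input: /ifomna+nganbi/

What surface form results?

/m/ before /n/ (alveolar) → [n]
/n/ before /g/ (velar) → [ŋ]
/n/ before /b/ (labial) → [m]

[ifonna+ŋgambi]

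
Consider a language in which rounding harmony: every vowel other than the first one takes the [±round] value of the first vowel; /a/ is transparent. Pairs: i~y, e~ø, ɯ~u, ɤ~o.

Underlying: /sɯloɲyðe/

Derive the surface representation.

[sɯlɤɲiðe]

/o/ harmonizes with /ɯ/ ([-round]) → [ɤ]
/y/ harmonizes with /ɯ/ ([-round]) → [i]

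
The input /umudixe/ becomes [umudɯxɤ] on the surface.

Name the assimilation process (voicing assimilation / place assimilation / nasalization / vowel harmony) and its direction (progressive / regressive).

/i/→[ɯ] /e/→[ɤ].
Vowels agree with the first vowel, so the harmony is progressive.

vowel harmony, progressive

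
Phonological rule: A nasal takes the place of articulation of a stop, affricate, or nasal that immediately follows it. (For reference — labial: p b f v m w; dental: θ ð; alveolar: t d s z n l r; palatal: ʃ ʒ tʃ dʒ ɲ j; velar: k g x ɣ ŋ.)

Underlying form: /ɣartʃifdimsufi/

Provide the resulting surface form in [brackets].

no segment meets the rule's conditions; no change.

[ɣartʃifdimsufi]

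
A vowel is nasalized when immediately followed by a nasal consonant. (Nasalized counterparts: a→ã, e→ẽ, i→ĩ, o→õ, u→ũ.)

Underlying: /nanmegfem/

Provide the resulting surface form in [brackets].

/a/ before nasal /n/ → [ã]
/e/ before nasal /m/ → [ẽ]

[nãnmegfẽm]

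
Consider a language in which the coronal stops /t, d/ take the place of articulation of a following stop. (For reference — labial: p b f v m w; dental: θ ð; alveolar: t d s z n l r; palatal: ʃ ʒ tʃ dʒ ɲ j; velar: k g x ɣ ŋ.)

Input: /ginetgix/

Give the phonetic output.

/t/ before /g/ (velar) → [k]

[ginekgix]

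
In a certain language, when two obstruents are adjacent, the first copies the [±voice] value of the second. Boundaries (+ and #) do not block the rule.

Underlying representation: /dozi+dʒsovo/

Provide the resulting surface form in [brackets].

/dʒ/ before /s/ (voiceless) → [tʃ]

[dozi+tʃsovo]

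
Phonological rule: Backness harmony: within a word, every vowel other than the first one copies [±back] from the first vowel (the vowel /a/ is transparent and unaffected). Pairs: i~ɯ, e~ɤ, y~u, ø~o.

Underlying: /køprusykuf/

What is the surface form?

[køprysykyf]

/u/ harmonizes with /ø/ ([-back]) → [y]
/u/ harmonizes with /ø/ ([-back]) → [y]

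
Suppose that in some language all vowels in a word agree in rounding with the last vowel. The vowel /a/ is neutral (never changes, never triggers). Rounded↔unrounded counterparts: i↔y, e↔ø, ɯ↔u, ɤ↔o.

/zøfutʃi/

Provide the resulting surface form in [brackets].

/ø/ harmonizes with /i/ ([-round]) → [e]
/u/ harmonizes with /i/ ([-round]) → [ɯ]

[zefɯtʃi]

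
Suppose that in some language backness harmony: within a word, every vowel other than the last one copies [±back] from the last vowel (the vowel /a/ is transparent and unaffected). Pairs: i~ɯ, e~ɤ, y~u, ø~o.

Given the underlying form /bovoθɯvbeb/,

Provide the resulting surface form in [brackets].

[bøvøθivbeb]

/o/ harmonizes with /e/ ([-back]) → [ø]
/o/ harmonizes with /e/ ([-back]) → [ø]
/ɯ/ harmonizes with /e/ ([-back]) → [i]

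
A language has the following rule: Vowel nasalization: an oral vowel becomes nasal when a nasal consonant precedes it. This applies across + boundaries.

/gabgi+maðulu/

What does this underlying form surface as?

/a/ after nasal /m/ → [ã]

[gabgi+mãðulu]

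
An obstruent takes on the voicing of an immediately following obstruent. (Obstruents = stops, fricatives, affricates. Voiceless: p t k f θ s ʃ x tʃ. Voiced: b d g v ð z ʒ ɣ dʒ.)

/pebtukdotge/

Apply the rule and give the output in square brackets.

/b/ before /t/ (voiceless) → [p]
/k/ before /d/ (voiced) → [g]
/t/ before /g/ (voiced) → [d]

[peptugdodge]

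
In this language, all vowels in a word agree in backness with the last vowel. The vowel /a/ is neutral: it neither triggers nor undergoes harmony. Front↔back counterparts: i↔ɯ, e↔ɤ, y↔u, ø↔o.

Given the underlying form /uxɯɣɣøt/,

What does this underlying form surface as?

[yxiɣɣøt]

/u/ harmonizes with /ø/ ([-back]) → [y]
/ɯ/ harmonizes with /ø/ ([-back]) → [i]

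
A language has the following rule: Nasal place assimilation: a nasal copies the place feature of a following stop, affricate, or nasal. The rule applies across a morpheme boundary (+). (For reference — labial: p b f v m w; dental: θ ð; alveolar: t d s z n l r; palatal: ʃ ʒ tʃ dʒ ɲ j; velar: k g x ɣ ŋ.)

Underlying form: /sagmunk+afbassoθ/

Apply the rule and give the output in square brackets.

/n/ before /k/ (velar) → [ŋ]

[sagmuŋk+afbassoθ]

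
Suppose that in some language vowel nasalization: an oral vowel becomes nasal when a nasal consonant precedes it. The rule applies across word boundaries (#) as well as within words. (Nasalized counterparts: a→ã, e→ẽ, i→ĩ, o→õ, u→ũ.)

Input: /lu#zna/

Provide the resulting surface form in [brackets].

/a/ after nasal /n/ → [ã]

[lu#znã]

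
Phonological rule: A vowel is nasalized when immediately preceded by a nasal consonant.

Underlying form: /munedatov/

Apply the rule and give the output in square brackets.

[mũnẽdatov]

/u/ after nasal /m/ → [ũ]
/e/ after nasal /n/ → [ẽ]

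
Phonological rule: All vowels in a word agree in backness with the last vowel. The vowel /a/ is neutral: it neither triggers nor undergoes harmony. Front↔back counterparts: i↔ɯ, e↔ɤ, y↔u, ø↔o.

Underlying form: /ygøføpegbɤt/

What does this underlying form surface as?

[ugofopɤgbɤt]

/y/ harmonizes with /ɤ/ ([+back]) → [u]
/ø/ harmonizes with /ɤ/ ([+back]) → [o]
/ø/ harmonizes with /ɤ/ ([+back]) → [o]
/e/ harmonizes with /ɤ/ ([+back]) → [ɤ]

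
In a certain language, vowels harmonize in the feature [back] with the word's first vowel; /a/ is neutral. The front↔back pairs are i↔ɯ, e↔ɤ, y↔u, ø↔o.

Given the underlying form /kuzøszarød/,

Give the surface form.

/ø/ harmonizes with /u/ ([+back]) → [o]
/ø/ harmonizes with /u/ ([+back]) → [o]

[kuzoszarod]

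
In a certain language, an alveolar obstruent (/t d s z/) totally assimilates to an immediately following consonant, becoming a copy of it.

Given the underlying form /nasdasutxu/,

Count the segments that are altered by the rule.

2

/s/ before /d/ → [d] (total assimilation)
/t/ before /x/ → [x] (total assimilation)
2 segments change.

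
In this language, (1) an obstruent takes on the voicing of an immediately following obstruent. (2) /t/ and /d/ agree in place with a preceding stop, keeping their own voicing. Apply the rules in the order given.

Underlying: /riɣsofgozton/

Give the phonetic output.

Rule 1: /ɣ/ before /s/ (voiceless) → [x]
Rule 1: /f/ before /g/ (voiced) → [v]
Rule 1: /z/ before /t/ (voiceless) → [s]
After rule 1: rixsovgoston
Rule 2: no segment meets the rule's conditions; no change.

[rixsovgoston]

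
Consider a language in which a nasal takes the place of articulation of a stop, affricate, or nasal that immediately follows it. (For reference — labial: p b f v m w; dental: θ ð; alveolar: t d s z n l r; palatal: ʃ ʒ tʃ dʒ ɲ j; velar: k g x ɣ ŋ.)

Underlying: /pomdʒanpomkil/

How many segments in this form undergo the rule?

3

/m/ before /dʒ/ (palatal) → [ɲ]
/n/ before /p/ (labial) → [m]
/m/ before /k/ (velar) → [ŋ]
3 segments change.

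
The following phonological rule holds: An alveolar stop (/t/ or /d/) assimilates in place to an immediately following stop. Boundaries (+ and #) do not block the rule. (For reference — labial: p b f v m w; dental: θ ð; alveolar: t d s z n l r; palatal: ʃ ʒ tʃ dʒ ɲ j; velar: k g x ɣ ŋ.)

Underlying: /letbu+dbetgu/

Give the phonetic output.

[lepbu+bbekgu]

/t/ before /b/ (labial) → [p]
/d/ before /b/ (labial) → [b]
/t/ before /g/ (velar) → [k]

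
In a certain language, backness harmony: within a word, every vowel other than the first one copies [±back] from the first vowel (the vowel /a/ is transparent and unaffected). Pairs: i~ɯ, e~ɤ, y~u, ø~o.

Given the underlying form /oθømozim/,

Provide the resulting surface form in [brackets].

[oθomozɯm]

/ø/ harmonizes with /o/ ([+back]) → [o]
/i/ harmonizes with /o/ ([+back]) → [ɯ]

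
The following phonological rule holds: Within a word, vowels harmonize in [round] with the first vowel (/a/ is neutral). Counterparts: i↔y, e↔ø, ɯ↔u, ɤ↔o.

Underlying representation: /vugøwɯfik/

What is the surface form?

/ɯ/ harmonizes with /u/ ([+round]) → [u]
/i/ harmonizes with /u/ ([+round]) → [y]

[vugøwufyk]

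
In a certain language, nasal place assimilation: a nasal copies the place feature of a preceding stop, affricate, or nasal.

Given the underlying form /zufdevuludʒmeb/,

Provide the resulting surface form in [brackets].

[zufdevuludʒɲeb]

/m/ after /dʒ/ (palatal) → [ɲ]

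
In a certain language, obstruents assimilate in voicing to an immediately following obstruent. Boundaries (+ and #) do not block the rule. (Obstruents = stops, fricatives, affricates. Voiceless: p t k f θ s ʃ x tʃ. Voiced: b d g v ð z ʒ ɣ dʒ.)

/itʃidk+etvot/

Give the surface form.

/d/ before /k/ (voiceless) → [t]
/t/ before /v/ (voiced) → [d]

[itʃitk+edvot]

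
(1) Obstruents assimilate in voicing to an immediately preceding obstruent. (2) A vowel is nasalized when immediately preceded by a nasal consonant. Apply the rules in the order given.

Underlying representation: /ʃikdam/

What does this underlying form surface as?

[ʃiktam]

Rule 1: /d/ after /k/ (voiceless) → [t]
After rule 1: ʃiktam
Rule 2: no segment meets the rule's conditions; no change.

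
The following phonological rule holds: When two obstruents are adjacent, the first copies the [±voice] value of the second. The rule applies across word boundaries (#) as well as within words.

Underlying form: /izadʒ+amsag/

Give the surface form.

[izadʒ+amsag]

no segment meets the rule's conditions; no change.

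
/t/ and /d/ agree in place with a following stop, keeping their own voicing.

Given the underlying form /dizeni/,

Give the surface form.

no segment meets the rule's conditions; no change.

[dizeni]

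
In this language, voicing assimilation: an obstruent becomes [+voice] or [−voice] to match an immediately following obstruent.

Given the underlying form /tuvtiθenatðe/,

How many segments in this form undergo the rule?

2

/v/ before /t/ (voiceless) → [f]
/t/ before /ð/ (voiced) → [d]
2 segments change.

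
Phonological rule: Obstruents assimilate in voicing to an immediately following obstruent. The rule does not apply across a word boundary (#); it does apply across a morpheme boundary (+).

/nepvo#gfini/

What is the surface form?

/p/ before /v/ (voiced) → [b]
/g/ before /f/ (voiceless) → [k]

[nebvo#kfini]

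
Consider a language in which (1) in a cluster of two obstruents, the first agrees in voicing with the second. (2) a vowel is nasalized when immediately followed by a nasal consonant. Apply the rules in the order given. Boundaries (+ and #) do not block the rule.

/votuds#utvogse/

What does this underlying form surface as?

[votuts#udvokse]

Rule 1: /d/ before /s/ (voiceless) → [t]
Rule 1: /t/ before /v/ (voiced) → [d]
Rule 1: /g/ before /s/ (voiceless) → [k]
After rule 1: votuts#udvokse
Rule 2: no segment meets the rule's conditions; no change.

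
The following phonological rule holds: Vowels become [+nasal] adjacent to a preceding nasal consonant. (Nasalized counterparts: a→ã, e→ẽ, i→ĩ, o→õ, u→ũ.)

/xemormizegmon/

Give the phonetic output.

/o/ after nasal /m/ → [õ]
/i/ after nasal /m/ → [ĩ]
/o/ after nasal /m/ → [õ]

[xemõrmĩzegmõn]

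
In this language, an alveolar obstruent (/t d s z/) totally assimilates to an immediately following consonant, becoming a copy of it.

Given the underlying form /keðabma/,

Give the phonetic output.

[keðabma]

no segment meets the rule's conditions; no change.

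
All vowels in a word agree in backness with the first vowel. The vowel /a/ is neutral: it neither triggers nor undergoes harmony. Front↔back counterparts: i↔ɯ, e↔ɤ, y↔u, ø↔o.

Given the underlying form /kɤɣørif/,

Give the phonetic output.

[kɤɣorɯf]

/ø/ harmonizes with /ɤ/ ([+back]) → [o]
/i/ harmonizes with /ɤ/ ([+back]) → [ɯ]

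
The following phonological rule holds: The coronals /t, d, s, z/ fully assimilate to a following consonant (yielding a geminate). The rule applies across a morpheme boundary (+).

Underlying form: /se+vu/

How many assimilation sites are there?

0

No segment meets the rule's conditions.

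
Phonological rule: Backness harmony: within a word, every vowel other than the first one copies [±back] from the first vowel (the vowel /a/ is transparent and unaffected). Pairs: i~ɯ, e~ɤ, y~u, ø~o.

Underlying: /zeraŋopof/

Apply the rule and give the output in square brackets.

[zeraŋøpøf]

/o/ harmonizes with /e/ ([-back]) → [ø]
/o/ harmonizes with /e/ ([-back]) → [ø]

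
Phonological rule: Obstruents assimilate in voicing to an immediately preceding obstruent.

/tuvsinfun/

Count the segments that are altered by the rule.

1

/s/ after /v/ (voiced) → [z]
1 segment changes.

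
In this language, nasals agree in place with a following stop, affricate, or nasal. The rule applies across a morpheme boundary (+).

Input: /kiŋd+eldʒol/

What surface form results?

/ŋ/ before /d/ (alveolar) → [n]

[kind+eldʒol]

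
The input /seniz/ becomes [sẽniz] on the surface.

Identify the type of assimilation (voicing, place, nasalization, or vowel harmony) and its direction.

nasalization, regressive

/e/→[ẽ].
Each target copies a feature from the following segment, so the direction is regressive.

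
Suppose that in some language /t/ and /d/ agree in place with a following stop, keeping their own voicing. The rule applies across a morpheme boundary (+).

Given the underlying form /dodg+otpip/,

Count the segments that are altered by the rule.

2

/d/ before /g/ (velar) → [g]
/t/ before /p/ (labial) → [p]
2 segments change.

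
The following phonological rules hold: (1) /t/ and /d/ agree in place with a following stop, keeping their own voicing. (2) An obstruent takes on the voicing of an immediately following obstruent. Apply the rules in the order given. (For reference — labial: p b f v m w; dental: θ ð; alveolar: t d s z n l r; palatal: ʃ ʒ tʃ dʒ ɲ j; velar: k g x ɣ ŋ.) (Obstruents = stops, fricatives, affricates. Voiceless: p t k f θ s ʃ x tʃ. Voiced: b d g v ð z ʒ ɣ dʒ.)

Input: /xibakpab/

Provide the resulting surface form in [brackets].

Rule 1: no segment meets the rule's conditions; no change.
After rule 1: xibakpab
Rule 2: no segment meets the rule's conditions; no change.

[xibakpab]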